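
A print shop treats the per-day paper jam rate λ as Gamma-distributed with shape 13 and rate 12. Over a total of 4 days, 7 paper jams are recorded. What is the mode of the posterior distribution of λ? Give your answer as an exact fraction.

19/16

Total count 7 over total exposure 4 days.
Posterior: α' = 13 + 7 = 20, β' = 12 + 4 = 16.
Posterior mode = (α'−1)/β' = 19/16.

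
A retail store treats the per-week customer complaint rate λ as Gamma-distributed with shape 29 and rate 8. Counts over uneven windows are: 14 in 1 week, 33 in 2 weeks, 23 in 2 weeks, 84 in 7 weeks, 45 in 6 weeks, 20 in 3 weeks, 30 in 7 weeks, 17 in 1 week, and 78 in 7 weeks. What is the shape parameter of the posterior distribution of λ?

373

Total count: 14 + 33 + 23 + 84 + 45 + 20 + 30 + 17 + 78 = 344.
Total exposure: 1 + 2 + 2 + 7 + 6 + 3 + 7 + 1 + 7 = 36 weeks.
Conjugate update: add total count to the shape and total exposure to the rate, giving Gamma(373, 44).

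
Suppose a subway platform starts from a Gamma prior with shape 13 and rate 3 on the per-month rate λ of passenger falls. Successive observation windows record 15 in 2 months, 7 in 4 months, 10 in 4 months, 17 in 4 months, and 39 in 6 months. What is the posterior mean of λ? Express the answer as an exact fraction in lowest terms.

101/23

Total count: 15 + 7 + 10 + 17 + 39 = 88.
Total exposure: 2 + 4 + 4 + 4 + 6 = 20 months.
By Gamma–Poisson conjugacy, the posterior is Gamma(α + Σx, β + Σt) = Gamma(13 + 88, 3 + 20) = Gamma(101, 23).
Posterior mean = α'/β' = 101/23.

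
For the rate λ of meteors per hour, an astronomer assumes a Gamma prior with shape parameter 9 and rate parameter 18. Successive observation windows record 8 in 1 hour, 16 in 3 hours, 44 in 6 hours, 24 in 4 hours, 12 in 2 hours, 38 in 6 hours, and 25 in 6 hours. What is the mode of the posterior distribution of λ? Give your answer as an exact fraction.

175/46

Total count: 8 + 16 + 44 + 24 + 12 + 38 + 25 = 167.
Total exposure: 1 + 3 + 6 + 4 + 2 + 6 + 6 = 28 hours.
Conjugate update: add total count to the shape and total exposure to the rate, giving Gamma(176, 46).
Posterior mode = (α'−1)/β' = 175/46.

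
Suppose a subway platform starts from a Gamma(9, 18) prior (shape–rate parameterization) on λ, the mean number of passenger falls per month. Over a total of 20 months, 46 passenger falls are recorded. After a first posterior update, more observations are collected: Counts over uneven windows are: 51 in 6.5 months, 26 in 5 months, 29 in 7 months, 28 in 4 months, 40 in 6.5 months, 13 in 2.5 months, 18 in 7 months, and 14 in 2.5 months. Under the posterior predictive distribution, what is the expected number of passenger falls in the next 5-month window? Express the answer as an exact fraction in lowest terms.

Total count 46 over total exposure 20 months.
After the first batch: Gamma(9 + 46, 18 + 20) = Gamma(55, 38).
Total count: 51 + 26 + 29 + 28 + 40 + 13 + 18 + 14 = 219.
Total exposure: 6.5 + 5 + 7 + 4 + 6.5 + 2.5 + 7 + 2.5 = 41 months.
After the second batch: Gamma(55 + 219, 38 + 41) = Gamma(274, 79).
Predictive mean over a 5-month window = T·E[λ|data] = 5·274/79 = 1370/79.

1370/79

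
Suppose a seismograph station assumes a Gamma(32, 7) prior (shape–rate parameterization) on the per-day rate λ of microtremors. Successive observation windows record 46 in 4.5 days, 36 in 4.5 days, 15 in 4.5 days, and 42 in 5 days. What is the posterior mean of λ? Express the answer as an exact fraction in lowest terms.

Total count: 46 + 36 + 15 + 42 = 139.
Total exposure: 4.5 + 4.5 + 4.5 + 5 = 18.5 days.
By Gamma–Poisson conjugacy, the posterior is Gamma(α + Σx, β + Σt) = Gamma(32 + 139, 7 + 18.5) = Gamma(171, 51/2).
Posterior mean = α'/β' = 171/(51/2) = 114/17.

114/17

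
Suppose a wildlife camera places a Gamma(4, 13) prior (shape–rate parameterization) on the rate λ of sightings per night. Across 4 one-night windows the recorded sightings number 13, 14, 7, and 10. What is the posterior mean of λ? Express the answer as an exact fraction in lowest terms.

48/17

Total count: 13 + 14 + 7 + 10 = 44.
Total exposure: 4 nights.
Posterior: α' = 4 + 44 = 48, β' = 13 + 4 = 17.
Posterior mean = α'/β' = 48/17.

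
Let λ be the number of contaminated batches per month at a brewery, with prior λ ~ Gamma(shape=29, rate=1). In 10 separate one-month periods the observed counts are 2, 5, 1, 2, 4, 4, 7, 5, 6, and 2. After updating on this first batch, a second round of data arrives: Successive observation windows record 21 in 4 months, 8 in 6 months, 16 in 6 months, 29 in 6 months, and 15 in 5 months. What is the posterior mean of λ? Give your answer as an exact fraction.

Total count: 2 + 5 + 1 + 2 + 4 + 4 + 7 + 5 + 6 + 2 = 38.
Total exposure: 10 months.
After the first batch: Gamma(29 + 38, 1 + 10) = Gamma(67, 11).
Total count: 21 + 8 + 16 + 29 + 15 = 89.
Total exposure: 4 + 6 + 6 + 6 + 5 = 27 months.
After the second batch: Gamma(67 + 89, 11 + 27) = Gamma(156, 38).
Posterior mean = α'/β' = 156/38 = 78/19.

78/19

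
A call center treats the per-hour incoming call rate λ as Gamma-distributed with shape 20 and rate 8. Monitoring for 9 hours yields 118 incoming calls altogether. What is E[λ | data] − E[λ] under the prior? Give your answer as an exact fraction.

Total count 118 over total exposure 9 hours.
Gamma(α, β) with Poisson data over total exposure Σt gives posterior Gamma(α+Σx, β+Σt) = Gamma(138, 17).
Posterior mean = 138/17 = 138/17; prior mean = 20/8 = 5/2. Difference = 138/17 − 5/2 = 191/34.

191/34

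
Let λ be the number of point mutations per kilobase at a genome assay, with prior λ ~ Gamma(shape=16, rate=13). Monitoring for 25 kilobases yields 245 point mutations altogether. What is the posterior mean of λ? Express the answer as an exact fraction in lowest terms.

261/38

Total count 245 over total exposure 25 kilobases.
Gamma(α, β) with Poisson data over total exposure Σt gives posterior Gamma(α+Σx, β+Σt) = Gamma(261, 38).
Posterior mean = α'/β' = 261/38.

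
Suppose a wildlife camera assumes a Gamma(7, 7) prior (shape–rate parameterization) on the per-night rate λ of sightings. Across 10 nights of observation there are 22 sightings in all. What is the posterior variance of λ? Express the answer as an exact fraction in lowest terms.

29/289

Total count 22 over total exposure 10 nights.
By Gamma–Poisson conjugacy, the posterior is Gamma(α + Σx, β + Σt) = Gamma(7 + 22, 7 + 10) = Gamma(29, 17).
Posterior variance = α'/β'² = 29/289.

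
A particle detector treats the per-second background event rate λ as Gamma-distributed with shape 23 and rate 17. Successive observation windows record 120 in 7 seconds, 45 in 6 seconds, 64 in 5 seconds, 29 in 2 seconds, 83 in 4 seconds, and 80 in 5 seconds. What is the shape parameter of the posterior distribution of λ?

Total count: 120 + 45 + 64 + 29 + 83 + 80 = 421.
Total exposure: 7 + 6 + 5 + 2 + 4 + 5 = 29 seconds.
Gamma(α, β) with Poisson data over total exposure Σt gives posterior Gamma(α+Σx, β+Σt) = Gamma(444, 46).

444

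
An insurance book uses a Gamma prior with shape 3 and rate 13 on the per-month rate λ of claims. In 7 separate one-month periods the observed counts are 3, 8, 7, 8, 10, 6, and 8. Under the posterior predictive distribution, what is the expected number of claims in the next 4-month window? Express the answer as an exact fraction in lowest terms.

Total count: 3 + 8 + 7 + 8 + 10 + 6 + 8 = 50.
Total exposure: 7 months.
The Gamma prior is conjugate for the Poisson rate, so λ | data ~ Gamma(3+50, 13+7) = Gamma(53, 20).
Predictive mean over a 4-month window = T·E[λ|data] = 4·53/20 = 53/5.

53/5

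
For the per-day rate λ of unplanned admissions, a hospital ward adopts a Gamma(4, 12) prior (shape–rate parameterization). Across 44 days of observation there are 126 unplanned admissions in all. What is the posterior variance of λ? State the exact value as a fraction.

65/1568

Total count 126 over total exposure 44 days.
Posterior: α' = 4 + 126 = 130, β' = 12 + 44 = 56.
Posterior variance = α'/β'² = 130/3136 = 65/1568.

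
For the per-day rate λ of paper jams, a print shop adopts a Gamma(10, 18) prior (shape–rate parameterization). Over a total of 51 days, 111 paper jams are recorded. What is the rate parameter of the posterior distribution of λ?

Total count 111 over total exposure 51 days.
Gamma(α, β) with Poisson data over total exposure Σt gives posterior Gamma(α+Σx, β+Σt) = Gamma(121, 69).

69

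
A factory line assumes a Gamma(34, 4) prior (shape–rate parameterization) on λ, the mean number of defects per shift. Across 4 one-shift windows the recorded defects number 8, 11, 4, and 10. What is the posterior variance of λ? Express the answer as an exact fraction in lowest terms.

67/64

Total count: 8 + 11 + 4 + 10 = 33.
Total exposure: 4 shifts.
Conjugate update: add total count to the shape and total exposure to the rate, giving Gamma(67, 8).
Posterior variance = α'/β'² = 67/64.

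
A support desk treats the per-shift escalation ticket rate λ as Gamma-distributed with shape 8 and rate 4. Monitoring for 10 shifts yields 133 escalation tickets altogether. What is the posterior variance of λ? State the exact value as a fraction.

141/196

Total count 133 over total exposure 10 shifts.
The Gamma prior is conjugate for the Poisson rate, so λ | data ~ Gamma(8+133, 4+10) = Gamma(141, 14).
Posterior variance = α'/β'² = 141/196.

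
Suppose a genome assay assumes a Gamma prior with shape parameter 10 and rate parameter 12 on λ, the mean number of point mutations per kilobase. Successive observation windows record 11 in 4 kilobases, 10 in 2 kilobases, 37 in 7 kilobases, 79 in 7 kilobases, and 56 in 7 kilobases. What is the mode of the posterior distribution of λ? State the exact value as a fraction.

202/39

Total count: 11 + 10 + 37 + 79 + 56 = 193.
Total exposure: 4 + 2 + 7 + 7 + 7 = 27 kilobases.
Gamma(α, β) with Poisson data over total exposure Σt gives posterior Gamma(α+Σx, β+Σt) = Gamma(203, 39).
Posterior mode = (α'−1)/β' = 202/39.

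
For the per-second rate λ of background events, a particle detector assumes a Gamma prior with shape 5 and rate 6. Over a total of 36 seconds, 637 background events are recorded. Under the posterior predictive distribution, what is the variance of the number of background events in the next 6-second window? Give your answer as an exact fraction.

5136/49

Total count 637 over total exposure 36 seconds.
The Gamma prior is conjugate for the Poisson rate, so λ | data ~ Gamma(5+637, 6+36) = Gamma(642, 42).
The posterior predictive for a window of length T is Negative Binomial with variance T·α'·(β'+T)/β'² = 6·642·48/1764 = 5136/49.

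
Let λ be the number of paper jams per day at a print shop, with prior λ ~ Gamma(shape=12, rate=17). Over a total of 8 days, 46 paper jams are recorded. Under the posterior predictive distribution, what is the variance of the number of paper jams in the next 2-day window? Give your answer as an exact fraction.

Total count 46 over total exposure 8 days.
The Gamma prior is conjugate for the Poisson rate, so λ | data ~ Gamma(12+46, 17+8) = Gamma(58, 25).
The posterior predictive for a window of length T is Negative Binomial with variance T·α'·(β'+T)/β'² = 2·58·27/625 = 3132/625.

3132/625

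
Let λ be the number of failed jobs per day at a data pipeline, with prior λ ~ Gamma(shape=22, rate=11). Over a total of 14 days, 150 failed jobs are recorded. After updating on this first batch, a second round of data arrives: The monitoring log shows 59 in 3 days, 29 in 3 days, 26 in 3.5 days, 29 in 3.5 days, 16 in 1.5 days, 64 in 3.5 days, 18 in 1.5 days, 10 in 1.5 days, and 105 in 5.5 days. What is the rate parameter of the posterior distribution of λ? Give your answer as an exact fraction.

Total count 150 over total exposure 14 days.
After the first batch: Gamma(22 + 150, 11 + 14) = Gamma(172, 25).
Total count: 59 + 29 + 26 + 29 + 16 + 64 + 18 + 10 + 105 = 356.
Total exposure: 3 + 3 + 3.5 + 3.5 + 1.5 + 3.5 + 1.5 + 1.5 + 5.5 = 26.5 days.
After the second batch: Gamma(172 + 356, 25 + 26.5) = Gamma(528, 103/2).

103/2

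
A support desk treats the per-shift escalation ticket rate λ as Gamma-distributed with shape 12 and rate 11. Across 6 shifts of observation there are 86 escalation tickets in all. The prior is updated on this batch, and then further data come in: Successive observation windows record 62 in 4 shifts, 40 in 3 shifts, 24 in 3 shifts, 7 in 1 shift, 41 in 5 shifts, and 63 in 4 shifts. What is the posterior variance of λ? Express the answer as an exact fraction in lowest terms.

Total count 86 over total exposure 6 shifts.
After the first batch: Gamma(12 + 86, 11 + 6) = Gamma(98, 17).
Total count: 62 + 40 + 24 + 7 + 41 + 63 = 237.
Total exposure: 4 + 3 + 3 + 1 + 5 + 4 = 20 shifts.
After the second batch: Gamma(98 + 237, 17 + 20) = Gamma(335, 37).
Posterior variance = α'/β'² = 335/1369.

335/1369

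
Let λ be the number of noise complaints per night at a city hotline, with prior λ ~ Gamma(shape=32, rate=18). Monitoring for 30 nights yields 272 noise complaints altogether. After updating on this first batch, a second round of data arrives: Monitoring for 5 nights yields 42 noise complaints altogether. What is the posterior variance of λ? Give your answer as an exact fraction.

346/2809

Total count 272 over total exposure 30 nights.
After the first batch: Gamma(32 + 272, 18 + 30) = Gamma(304, 48).
Total count 42 over total exposure 5 nights.
After the second batch: Gamma(304 + 42, 48 + 5) = Gamma(346, 53).
Posterior variance = α'/β'² = 346/2809.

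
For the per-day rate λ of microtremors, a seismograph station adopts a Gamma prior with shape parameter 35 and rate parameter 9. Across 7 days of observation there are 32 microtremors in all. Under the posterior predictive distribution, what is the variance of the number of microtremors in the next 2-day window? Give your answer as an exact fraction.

603/64

Total count 32 over total exposure 7 days.
Conjugate update: add total count to the shape and total exposure to the rate, giving Gamma(67, 16).
The posterior predictive for a window of length T is Negative Binomial with variance T·α'·(β'+T)/β'² = 2·67·18/256 = 603/64.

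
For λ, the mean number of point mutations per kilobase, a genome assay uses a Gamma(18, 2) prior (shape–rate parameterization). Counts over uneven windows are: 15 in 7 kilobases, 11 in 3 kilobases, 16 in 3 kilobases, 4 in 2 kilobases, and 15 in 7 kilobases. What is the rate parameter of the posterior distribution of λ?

Total count: 15 + 11 + 16 + 4 + 15 = 61.
Total exposure: 7 + 3 + 3 + 2 + 7 = 22 kilobases.
By Gamma–Poisson conjugacy, the posterior is Gamma(α + Σx, β + Σt) = Gamma(18 + 61, 2 + 22) = Gamma(79, 24).

24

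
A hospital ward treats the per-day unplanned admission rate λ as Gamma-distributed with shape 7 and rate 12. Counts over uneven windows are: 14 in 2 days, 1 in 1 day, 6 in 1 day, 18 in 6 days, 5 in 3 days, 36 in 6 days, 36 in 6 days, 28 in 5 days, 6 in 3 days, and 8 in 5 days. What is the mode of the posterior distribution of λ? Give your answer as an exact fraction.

Total count: 14 + 1 + 6 + 18 + 5 + 36 + 36 + 28 + 6 + 8 = 158.
Total exposure: 2 + 1 + 1 + 6 + 3 + 6 + 6 + 5 + 3 + 5 = 38 days.
Gamma(α, β) with Poisson data over total exposure Σt gives posterior Gamma(α+Σx, β+Σt) = Gamma(165, 50).
Posterior mode = (α'−1)/β' = 164/50 = 82/25.

82/25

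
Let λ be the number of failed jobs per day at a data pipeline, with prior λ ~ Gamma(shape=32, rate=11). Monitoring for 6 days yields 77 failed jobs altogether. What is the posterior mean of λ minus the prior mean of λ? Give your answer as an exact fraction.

655/187

Total count 77 over total exposure 6 days.
The Gamma prior is conjugate for the Poisson rate, so λ | data ~ Gamma(32+77, 11+6) = Gamma(109, 17).
Posterior mean = 109/17 = 109/17; prior mean = 32/11 = 32/11. Difference = 109/17 − 32/11 = 655/187.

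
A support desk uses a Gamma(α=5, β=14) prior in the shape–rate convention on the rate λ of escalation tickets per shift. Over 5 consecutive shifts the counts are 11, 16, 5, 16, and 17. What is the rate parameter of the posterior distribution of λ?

Total count: 11 + 16 + 5 + 16 + 17 = 65.
Total exposure: 5 shifts.
Gamma(α, β) with Poisson data over total exposure Σt gives posterior Gamma(α+Σx, β+Σt) = Gamma(70, 19).

19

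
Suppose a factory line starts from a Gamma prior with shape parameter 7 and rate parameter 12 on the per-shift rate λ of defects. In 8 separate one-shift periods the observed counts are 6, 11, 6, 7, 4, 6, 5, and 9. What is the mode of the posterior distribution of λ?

3

Total count: 6 + 11 + 6 + 7 + 4 + 6 + 5 + 9 = 54.
Total exposure: 8 shifts.
Posterior: α' = 7 + 54 = 61, β' = 12 + 8 = 20.
Posterior mode = (α'−1)/β' = 60/20 = 3.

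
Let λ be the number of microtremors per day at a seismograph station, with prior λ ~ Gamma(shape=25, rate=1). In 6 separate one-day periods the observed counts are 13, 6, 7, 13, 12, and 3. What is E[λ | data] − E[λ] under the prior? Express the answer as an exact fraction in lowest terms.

Total count: 13 + 6 + 7 + 13 + 12 + 3 = 54.
Total exposure: 6 days.
The Gamma prior is conjugate for the Poisson rate, so λ | data ~ Gamma(25+54, 1+6) = Gamma(79, 7).
Posterior mean = 79/7 = 79/7; prior mean = 25/1 = 25. Difference = 79/7 − 25 = -96/7.

-96/7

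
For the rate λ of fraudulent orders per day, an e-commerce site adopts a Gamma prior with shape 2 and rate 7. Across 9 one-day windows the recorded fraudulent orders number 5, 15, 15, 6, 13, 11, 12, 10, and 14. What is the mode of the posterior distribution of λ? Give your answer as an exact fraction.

51/8

Total count: 5 + 15 + 15 + 6 + 13 + 11 + 12 + 10 + 14 = 101.
Total exposure: 9 days.
Posterior: α' = 2 + 101 = 103, β' = 7 + 9 = 16.
Posterior mode = (α'−1)/β' = 102/16 = 51/8.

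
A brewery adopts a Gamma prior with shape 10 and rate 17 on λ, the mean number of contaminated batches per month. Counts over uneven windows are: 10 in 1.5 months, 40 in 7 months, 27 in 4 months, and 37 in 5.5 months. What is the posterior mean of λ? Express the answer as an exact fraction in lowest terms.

Total count: 10 + 40 + 27 + 37 = 114.
Total exposure: 1.5 + 7 + 4 + 5.5 = 18 months.
Conjugate update: add total count to the shape and total exposure to the rate, giving Gamma(124, 35).
Posterior mean = α'/β' = 124/35.

124/35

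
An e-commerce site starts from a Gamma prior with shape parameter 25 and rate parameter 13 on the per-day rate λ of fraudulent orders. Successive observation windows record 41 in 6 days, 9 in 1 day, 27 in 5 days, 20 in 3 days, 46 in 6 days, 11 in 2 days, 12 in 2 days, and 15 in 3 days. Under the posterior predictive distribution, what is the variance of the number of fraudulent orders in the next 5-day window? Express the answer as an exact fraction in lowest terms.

Total count: 41 + 9 + 27 + 20 + 46 + 11 + 12 + 15 = 181.
Total exposure: 6 + 1 + 5 + 3 + 6 + 2 + 2 + 3 = 28 days.
By Gamma–Poisson conjugacy, the posterior is Gamma(α + Σx, β + Σt) = Gamma(25 + 181, 13 + 28) = Gamma(206, 41).
The posterior predictive for a window of length T is Negative Binomial with variance T·α'·(β'+T)/β'² = 5·206·46/1681 = 47380/1681.

47380/1681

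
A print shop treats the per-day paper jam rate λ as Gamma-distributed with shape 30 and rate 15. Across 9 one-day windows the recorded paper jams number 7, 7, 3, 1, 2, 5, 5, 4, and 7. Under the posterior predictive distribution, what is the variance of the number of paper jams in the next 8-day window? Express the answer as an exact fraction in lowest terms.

Total count: 7 + 7 + 3 + 1 + 2 + 5 + 5 + 4 + 7 = 41.
Total exposure: 9 days.
Posterior: α' = 30 + 41 = 71, β' = 15 + 9 = 24.
The posterior predictive for a window of length T is Negative Binomial with variance T·α'·(β'+T)/β'² = 8·71·32/576 = 284/9.

284/9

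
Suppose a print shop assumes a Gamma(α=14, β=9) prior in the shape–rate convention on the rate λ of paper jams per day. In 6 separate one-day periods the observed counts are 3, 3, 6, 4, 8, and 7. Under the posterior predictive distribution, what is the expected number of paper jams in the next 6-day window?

Total count: 3 + 3 + 6 + 4 + 8 + 7 = 31.
Total exposure: 6 days.
By Gamma–Poisson conjugacy, the posterior is Gamma(α + Σx, β + Σt) = Gamma(14 + 31, 9 + 6) = Gamma(45, 15).
Predictive mean over a 6-day window = T·E[λ|data] = 6·45/15 = 18.

18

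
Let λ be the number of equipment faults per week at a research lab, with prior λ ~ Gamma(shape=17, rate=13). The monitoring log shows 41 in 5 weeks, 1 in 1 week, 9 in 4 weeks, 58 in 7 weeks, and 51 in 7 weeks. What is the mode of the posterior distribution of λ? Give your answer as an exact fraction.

176/37

Total count: 41 + 1 + 9 + 58 + 51 = 160.
Total exposure: 5 + 1 + 4 + 7 + 7 = 24 weeks.
The Gamma prior is conjugate for the Poisson rate, so λ | data ~ Gamma(17+160, 13+24) = Gamma(177, 37).
Posterior mode = (α'−1)/β' = 176/37.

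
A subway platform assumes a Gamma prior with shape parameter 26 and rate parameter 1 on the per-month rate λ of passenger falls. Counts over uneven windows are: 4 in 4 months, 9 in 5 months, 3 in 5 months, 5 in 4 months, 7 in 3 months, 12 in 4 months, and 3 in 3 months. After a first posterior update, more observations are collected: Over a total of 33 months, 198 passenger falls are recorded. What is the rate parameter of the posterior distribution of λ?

Total count: 4 + 9 + 3 + 5 + 7 + 12 + 3 = 43.
Total exposure: 4 + 5 + 5 + 4 + 3 + 4 + 3 = 28 months.
After the first batch: Gamma(26 + 43, 1 + 28) = Gamma(69, 29).
Total count 198 over total exposure 33 months.
After the second batch: Gamma(69 + 198, 29 + 33) = Gamma(267, 62).

62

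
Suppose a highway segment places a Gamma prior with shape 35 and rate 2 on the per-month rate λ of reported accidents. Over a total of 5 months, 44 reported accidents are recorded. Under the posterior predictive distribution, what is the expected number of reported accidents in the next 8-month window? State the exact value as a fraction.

632/7

Total count 44 over total exposure 5 months.
Gamma(α, β) with Poisson data over total exposure Σt gives posterior Gamma(α+Σx, β+Σt) = Gamma(79, 7).
Predictive mean over an 8-month window = T·E[λ|data] = 8·79/7 = 632/7.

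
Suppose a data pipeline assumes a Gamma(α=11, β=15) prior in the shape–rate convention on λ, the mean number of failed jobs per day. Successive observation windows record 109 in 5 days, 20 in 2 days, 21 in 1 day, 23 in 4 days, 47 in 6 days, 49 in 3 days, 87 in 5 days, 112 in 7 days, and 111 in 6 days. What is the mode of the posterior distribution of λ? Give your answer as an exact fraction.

Total count: 109 + 20 + 21 + 23 + 47 + 49 + 87 + 112 + 111 = 579.
Total exposure: 5 + 2 + 1 + 4 + 6 + 3 + 5 + 7 + 6 = 39 days.
The Gamma prior is conjugate for the Poisson rate, so λ | data ~ Gamma(11+579, 15+39) = Gamma(590, 54).
Posterior mode = (α'−1)/β' = 589/54.

589/54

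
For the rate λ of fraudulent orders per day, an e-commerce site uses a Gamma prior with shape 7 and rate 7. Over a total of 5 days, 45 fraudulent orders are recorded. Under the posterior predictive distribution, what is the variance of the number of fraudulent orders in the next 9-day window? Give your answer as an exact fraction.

Total count 45 over total exposure 5 days.
By Gamma–Poisson conjugacy, the posterior is Gamma(α + Σx, β + Σt) = Gamma(7 + 45, 7 + 5) = Gamma(52, 12).
The posterior predictive for a window of length T is Negative Binomial with variance T·α'·(β'+T)/β'² = 9·52·21/144 = 273/4.

273/4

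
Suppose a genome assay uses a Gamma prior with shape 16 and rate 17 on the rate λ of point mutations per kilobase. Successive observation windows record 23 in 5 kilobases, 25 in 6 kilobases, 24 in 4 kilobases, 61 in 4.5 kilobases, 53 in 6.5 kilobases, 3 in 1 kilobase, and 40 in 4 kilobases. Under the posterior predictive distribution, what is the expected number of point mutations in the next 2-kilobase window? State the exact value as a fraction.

Total count: 23 + 25 + 24 + 61 + 53 + 3 + 40 = 229.
Total exposure: 5 + 6 + 4 + 4.5 + 6.5 + 1 + 4 = 31 kilobases.
By Gamma–Poisson conjugacy, the posterior is Gamma(α + Σx, β + Σt) = Gamma(16 + 229, 17 + 31) = Gamma(245, 48).
Predictive mean over a 2-kilobase window = T·E[λ|data] = 2·245/48 = 245/24.

245/24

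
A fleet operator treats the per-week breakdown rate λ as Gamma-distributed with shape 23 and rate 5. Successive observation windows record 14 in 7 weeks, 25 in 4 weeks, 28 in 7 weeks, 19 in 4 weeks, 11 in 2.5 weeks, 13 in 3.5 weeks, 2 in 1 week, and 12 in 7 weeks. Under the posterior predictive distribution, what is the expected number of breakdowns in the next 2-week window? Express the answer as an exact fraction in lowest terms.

Total count: 14 + 25 + 28 + 19 + 11 + 13 + 2 + 12 = 124.
Total exposure: 7 + 4 + 7 + 4 + 2.5 + 3.5 + 1 + 7 = 36 weeks.
Gamma(α, β) with Poisson data over total exposure Σt gives posterior Gamma(α+Σx, β+Σt) = Gamma(147, 41).
Predictive mean over a 2-week window = T·E[λ|data] = 2·147/41 = 294/41.

294/41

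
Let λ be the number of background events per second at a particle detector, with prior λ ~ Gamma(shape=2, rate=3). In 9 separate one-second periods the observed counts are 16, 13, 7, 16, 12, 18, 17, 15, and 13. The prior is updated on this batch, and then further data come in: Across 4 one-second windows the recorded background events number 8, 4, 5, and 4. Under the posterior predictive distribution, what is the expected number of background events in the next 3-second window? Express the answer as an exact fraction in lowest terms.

Total count: 16 + 13 + 7 + 16 + 12 + 18 + 17 + 15 + 13 = 127.
Total exposure: 9 seconds.
After the first batch: Gamma(2 + 127, 3 + 9) = Gamma(129, 12).
Total count: 8 + 4 + 5 + 4 = 21.
Total exposure: 4 seconds.
After the second batch: Gamma(129 + 21, 12 + 4) = Gamma(150, 16).
Predictive mean over a 3-second window = T·E[λ|data] = 3·150/16 = 225/8.

225/8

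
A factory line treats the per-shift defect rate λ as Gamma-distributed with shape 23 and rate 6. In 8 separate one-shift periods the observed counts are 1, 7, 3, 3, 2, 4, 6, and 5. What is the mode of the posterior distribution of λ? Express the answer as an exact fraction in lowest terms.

53/14

Total count: 1 + 7 + 3 + 3 + 2 + 4 + 6 + 5 = 31.
Total exposure: 8 shifts.
The Gamma prior is conjugate for the Poisson rate, so λ | data ~ Gamma(23+31, 6+8) = Gamma(54, 14).
Posterior mode = (α'−1)/β' = 53/14.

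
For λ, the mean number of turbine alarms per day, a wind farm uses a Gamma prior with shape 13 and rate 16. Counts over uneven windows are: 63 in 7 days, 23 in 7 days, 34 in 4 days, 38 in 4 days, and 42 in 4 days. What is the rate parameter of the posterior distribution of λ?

42

Total count: 63 + 23 + 34 + 38 + 42 = 200.
Total exposure: 7 + 7 + 4 + 4 + 4 = 26 days.
Posterior: α' = 13 + 200 = 213, β' = 16 + 26 = 42.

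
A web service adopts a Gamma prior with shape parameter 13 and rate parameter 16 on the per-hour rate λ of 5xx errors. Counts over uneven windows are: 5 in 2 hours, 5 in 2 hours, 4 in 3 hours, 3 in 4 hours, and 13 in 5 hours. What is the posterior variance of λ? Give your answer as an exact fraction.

43/1024

Total count: 5 + 5 + 4 + 3 + 13 = 30.
Total exposure: 2 + 2 + 3 + 4 + 5 = 16 hours.
Gamma(α, β) with Poisson data over total exposure Σt gives posterior Gamma(α+Σx, β+Σt) = Gamma(43, 32).
Posterior variance = α'/β'² = 43/1024.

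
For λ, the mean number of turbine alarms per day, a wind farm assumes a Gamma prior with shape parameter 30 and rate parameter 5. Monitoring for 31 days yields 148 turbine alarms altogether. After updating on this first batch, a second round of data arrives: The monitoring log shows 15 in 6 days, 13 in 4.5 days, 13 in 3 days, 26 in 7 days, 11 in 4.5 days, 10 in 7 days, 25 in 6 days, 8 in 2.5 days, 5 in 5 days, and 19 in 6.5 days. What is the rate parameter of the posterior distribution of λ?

88

Total count 148 over total exposure 31 days.
After the first batch: Gamma(30 + 148, 5 + 31) = Gamma(178, 36).
Total count: 15 + 13 + 13 + 26 + 11 + 10 + 25 + 8 + 5 + 19 = 145.
Total exposure: 6 + 4.5 + 3 + 7 + 4.5 + 7 + 6 + 2.5 + 5 + 6.5 = 52 days.
After the second batch: Gamma(178 + 145, 36 + 52) = Gamma(323, 88).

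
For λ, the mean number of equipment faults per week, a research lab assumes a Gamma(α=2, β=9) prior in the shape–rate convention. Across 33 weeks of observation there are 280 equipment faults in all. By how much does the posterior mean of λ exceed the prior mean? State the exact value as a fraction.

409/63

Total count 280 over total exposure 33 weeks.
Posterior: α' = 2 + 280 = 282, β' = 9 + 33 = 42.
Posterior mean = 282/42 = 47/7; prior mean = 2/9 = 2/9. Difference = 47/7 − 2/9 = 409/63.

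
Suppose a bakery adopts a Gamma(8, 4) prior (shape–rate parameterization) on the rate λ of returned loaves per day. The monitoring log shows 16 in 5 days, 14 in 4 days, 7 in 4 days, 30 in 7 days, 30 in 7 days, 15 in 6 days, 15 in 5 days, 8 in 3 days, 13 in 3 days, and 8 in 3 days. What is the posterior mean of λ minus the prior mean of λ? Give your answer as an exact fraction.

62/51

Total count: 16 + 14 + 7 + 30 + 30 + 15 + 15 + 8 + 13 + 8 = 156.
Total exposure: 5 + 4 + 4 + 7 + 7 + 6 + 5 + 3 + 3 + 3 = 47 days.
The Gamma prior is conjugate for the Poisson rate, so λ | data ~ Gamma(8+156, 4+47) = Gamma(164, 51).
Posterior mean = 164/51 = 164/51; prior mean = 8/4 = 2. Difference = 164/51 − 2 = 62/51.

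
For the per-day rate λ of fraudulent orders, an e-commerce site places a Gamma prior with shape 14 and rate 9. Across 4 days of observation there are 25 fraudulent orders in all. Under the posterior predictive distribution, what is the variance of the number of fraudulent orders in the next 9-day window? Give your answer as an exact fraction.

594/13

Total count 25 over total exposure 4 days.
Conjugate update: add total count to the shape and total exposure to the rate, giving Gamma(39, 13).
The posterior predictive for a window of length T is Negative Binomial with variance T·α'·(β'+T)/β'² = 9·39·22/169 = 594/13.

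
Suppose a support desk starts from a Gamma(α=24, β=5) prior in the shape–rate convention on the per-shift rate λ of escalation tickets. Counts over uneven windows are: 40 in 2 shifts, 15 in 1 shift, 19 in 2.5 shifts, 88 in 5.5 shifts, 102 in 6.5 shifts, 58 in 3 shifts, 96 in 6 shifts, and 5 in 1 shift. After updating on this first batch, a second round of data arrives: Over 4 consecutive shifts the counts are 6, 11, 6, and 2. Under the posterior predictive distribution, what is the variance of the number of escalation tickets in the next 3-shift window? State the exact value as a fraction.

Total count: 40 + 15 + 19 + 88 + 102 + 58 + 96 + 5 = 423.
Total exposure: 2 + 1 + 2.5 + 5.5 + 6.5 + 3 + 6 + 1 = 27.5 shifts.
After the first batch: Gamma(24 + 423, 5 + 27.5) = Gamma(447, 65/2).
Total count: 6 + 11 + 6 + 2 = 25.
Total exposure: 4 shifts.
After the second batch: Gamma(447 + 25, 65/2 + 4) = Gamma(472, 73/2).
The posterior predictive for a window of length T is Negative Binomial with variance T·α'·(β'+T)/β'² = 3·472·(79/2)/(5329/4) = 223728/5329.

223728/5329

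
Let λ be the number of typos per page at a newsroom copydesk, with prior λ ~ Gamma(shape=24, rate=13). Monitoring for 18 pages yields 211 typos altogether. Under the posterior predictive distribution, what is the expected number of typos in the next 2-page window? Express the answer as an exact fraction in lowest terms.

Total count 211 over total exposure 18 pages.
The Gamma prior is conjugate for the Poisson rate, so λ | data ~ Gamma(24+211, 13+18) = Gamma(235, 31).
Predictive mean over a 2-page window = T·E[λ|data] = 2·235/31 = 470/31.

470/31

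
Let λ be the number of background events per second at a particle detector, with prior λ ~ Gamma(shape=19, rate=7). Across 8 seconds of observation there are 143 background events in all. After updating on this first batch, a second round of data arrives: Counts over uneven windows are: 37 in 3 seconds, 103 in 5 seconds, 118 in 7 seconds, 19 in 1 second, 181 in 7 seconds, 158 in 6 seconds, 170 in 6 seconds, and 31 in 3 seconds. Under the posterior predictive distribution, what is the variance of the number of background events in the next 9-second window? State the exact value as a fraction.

546282/2809

Total count 143 over total exposure 8 seconds.
After the first batch: Gamma(19 + 143, 7 + 8) = Gamma(162, 15).
Total count: 37 + 103 + 118 + 19 + 181 + 158 + 170 + 31 = 817.
Total exposure: 3 + 5 + 7 + 1 + 7 + 6 + 6 + 3 = 38 seconds.
After the second batch: Gamma(162 + 817, 15 + 38) = Gamma(979, 53).
The posterior predictive for a window of length T is Negative Binomial with variance T·α'·(β'+T)/β'² = 9·979·62/2809 = 546282/2809.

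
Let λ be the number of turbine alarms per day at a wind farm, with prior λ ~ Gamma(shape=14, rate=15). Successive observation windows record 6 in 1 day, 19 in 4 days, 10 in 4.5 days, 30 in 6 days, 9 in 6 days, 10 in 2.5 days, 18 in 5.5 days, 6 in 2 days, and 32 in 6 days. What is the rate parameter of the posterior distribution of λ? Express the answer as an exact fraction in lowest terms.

105/2

Total count: 6 + 19 + 10 + 30 + 9 + 10 + 18 + 6 + 32 = 140.
Total exposure: 1 + 4 + 4.5 + 6 + 6 + 2.5 + 5.5 + 2 + 6 = 37.5 days.
Posterior: α' = 14 + 140 = 154, β' = 15 + 37.5 = 105/2.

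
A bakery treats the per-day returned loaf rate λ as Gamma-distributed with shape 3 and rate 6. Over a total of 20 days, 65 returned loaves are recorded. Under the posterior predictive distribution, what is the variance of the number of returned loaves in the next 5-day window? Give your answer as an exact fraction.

2635/169

Total count 65 over total exposure 20 days.
By Gamma–Poisson conjugacy, the posterior is Gamma(α + Σx, β + Σt) = Gamma(3 + 65, 6 + 20) = Gamma(68, 26).
The posterior predictive for a window of length T is Negative Binomial with variance T·α'·(β'+T)/β'² = 5·68·31/676 = 2635/169.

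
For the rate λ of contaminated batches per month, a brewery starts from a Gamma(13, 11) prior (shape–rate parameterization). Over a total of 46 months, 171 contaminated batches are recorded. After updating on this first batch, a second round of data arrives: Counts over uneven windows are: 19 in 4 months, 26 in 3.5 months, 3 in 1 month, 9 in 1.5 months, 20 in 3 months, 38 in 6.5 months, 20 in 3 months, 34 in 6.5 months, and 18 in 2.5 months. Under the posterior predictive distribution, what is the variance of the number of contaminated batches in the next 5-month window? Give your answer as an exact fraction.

693770/31329

Total count 171 over total exposure 46 months.
After the first batch: Gamma(13 + 171, 11 + 46) = Gamma(184, 57).
Total count: 19 + 26 + 3 + 9 + 20 + 38 + 20 + 34 + 18 = 187.
Total exposure: 4 + 3.5 + 1 + 1.5 + 3 + 6.5 + 3 + 6.5 + 2.5 = 31.5 months.
After the second batch: Gamma(184 + 187, 57 + 31.5) = Gamma(371, 177/2).
The posterior predictive for a window of length T is Negative Binomial with variance T·α'·(β'+T)/β'² = 5·371·(187/2)/(31329/4) = 693770/31329.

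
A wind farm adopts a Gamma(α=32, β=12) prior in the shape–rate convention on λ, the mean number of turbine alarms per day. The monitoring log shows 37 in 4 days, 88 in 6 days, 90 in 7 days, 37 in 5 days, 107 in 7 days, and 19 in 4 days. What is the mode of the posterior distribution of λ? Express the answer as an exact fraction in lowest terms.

Total count: 37 + 88 + 90 + 37 + 107 + 19 = 378.
Total exposure: 4 + 6 + 7 + 5 + 7 + 4 = 33 days.
By Gamma–Poisson conjugacy, the posterior is Gamma(α + Σx, β + Σt) = Gamma(32 + 378, 12 + 33) = Gamma(410, 45).
Posterior mode = (α'−1)/β' = 409/45.

409/45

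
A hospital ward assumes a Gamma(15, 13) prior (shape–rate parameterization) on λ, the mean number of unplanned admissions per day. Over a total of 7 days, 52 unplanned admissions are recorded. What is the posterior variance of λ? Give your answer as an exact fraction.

67/400

Total count 52 over total exposure 7 days.
The Gamma prior is conjugate for the Poisson rate, so λ | data ~ Gamma(15+52, 13+7) = Gamma(67, 20).
Posterior variance = α'/β'² = 67/400.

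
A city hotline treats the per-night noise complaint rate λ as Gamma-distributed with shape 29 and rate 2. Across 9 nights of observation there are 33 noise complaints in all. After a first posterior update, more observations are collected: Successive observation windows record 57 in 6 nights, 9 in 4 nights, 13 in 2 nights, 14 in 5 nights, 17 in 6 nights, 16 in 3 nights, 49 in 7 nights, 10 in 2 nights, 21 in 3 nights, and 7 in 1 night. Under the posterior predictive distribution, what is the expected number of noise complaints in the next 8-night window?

Total count 33 over total exposure 9 nights.
After the first batch: Gamma(29 + 33, 2 + 9) = Gamma(62, 11).
Total count: 57 + 9 + 13 + 14 + 17 + 16 + 49 + 10 + 21 + 7 = 213.
Total exposure: 6 + 4 + 2 + 5 + 6 + 3 + 7 + 2 + 3 + 1 = 39 nights.
After the second batch: Gamma(62 + 213, 11 + 39) = Gamma(275, 50).
Predictive mean over an 8-night window = T·E[λ|data] = 8·275/50 = 44.

44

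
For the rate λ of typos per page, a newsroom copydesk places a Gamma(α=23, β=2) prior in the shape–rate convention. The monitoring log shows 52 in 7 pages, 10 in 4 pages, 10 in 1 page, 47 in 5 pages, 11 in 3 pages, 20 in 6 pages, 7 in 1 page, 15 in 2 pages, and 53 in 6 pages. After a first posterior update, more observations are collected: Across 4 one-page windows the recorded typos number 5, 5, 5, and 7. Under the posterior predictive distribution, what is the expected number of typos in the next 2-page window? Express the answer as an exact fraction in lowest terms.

540/41

Total count: 52 + 10 + 10 + 47 + 11 + 20 + 7 + 15 + 53 = 225.
Total exposure: 7 + 4 + 1 + 5 + 3 + 6 + 1 + 2 + 6 = 35 pages.
After the first batch: Gamma(23 + 225, 2 + 35) = Gamma(248, 37).
Total count: 5 + 5 + 5 + 7 = 22.
Total exposure: 4 pages.
After the second batch: Gamma(248 + 22, 37 + 4) = Gamma(270, 41).
Predictive mean over a 2-page window = T·E[λ|data] = 2·270/41 = 540/41.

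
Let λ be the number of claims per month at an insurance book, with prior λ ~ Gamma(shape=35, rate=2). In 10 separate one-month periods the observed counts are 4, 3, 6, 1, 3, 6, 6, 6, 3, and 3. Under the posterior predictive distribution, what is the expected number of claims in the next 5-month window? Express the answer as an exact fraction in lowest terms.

Total count: 4 + 3 + 6 + 1 + 3 + 6 + 6 + 6 + 3 + 3 = 41.
Total exposure: 10 months.
Gamma(α, β) with Poisson data over total exposure Σt gives posterior Gamma(α+Σx, β+Σt) = Gamma(76, 12).
Predictive mean over a 5-month window = T·E[λ|data] = 5·76/12 = 95/3.

95/3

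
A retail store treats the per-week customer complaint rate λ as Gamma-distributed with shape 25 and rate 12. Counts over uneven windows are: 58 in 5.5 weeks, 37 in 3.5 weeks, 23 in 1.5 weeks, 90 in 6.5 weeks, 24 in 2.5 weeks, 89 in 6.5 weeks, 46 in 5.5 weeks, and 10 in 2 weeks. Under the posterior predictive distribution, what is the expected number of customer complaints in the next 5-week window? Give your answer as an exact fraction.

Total count: 58 + 37 + 23 + 90 + 24 + 89 + 46 + 10 = 377.
Total exposure: 5.5 + 3.5 + 1.5 + 6.5 + 2.5 + 6.5 + 5.5 + 2 = 33.5 weeks.
The Gamma prior is conjugate for the Poisson rate, so λ | data ~ Gamma(25+377, 12+33.5) = Gamma(402, 91/2).
Predictive mean over a 5-week window = T·E[λ|data] = 5·402/(91/2) = 4020/91.

4020/91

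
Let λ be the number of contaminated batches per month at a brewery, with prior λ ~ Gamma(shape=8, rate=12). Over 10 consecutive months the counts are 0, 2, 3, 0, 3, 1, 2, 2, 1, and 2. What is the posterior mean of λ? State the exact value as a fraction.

Total count: 0 + 2 + 3 + 0 + 3 + 1 + 2 + 2 + 1 + 2 = 16.
Total exposure: 10 months.
Gamma(α, β) with Poisson data over total exposure Σt gives posterior Gamma(α+Σx, β+Σt) = Gamma(24, 22).
Posterior mean = α'/β' = 24/22 = 12/11.

12/11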